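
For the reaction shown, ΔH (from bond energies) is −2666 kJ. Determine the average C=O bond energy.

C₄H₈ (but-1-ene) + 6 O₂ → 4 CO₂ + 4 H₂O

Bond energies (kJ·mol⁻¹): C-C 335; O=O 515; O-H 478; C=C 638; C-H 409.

D(C=O) ≈ 814 kJ/mol

Let D be the C=O bond energy.
Σ(broken) = 2×335 + 8×409 + 1×638 + 6×515 = 7670
Σ(formed) = 8×D + 8×478 = 3824 + 8D
ΔH = Σ(broken) − Σ(formed) = (7670) − (3824 + 8D) = +3846 − 8D
Setting this equal to −2666 kJ gives 8D = 6512, so D = 814 kJ/mol.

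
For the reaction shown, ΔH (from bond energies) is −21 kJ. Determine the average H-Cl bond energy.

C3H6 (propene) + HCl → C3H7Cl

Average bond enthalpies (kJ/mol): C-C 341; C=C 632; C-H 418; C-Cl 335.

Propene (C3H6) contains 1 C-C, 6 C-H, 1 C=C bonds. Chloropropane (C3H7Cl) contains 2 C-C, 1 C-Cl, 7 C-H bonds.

D(H-Cl) ≈ 441 kJ/mol

Let D be the H-Cl bond energy.
Σ(broken) = 1×341 + 6×418 + 1×632 + 1×D = 3481 + D
Σ(formed) = 2×341 + 1×335 + 7×418 = 3943
ΔH = Σ(broken) − Σ(formed) = (3481 + D) − (3943) = −462 + D
Setting this equal to −21 kJ gives D = 441 kJ/mol.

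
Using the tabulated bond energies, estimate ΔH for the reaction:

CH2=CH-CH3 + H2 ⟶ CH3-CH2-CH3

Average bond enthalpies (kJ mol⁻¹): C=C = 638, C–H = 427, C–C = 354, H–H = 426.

ΔH ≈ −144 kJ

Bonds broken (reactants):
  C–C: 1 × 354 = 354
  C–H: 6 × 427 = 2562
  C=C: 1 × 638 = 638
  H–H: 1 × 426 = 426
  Σ(broken) = 3980 kJ
Bonds formed (products):
  C–C: 2 × 354 = 708
  C–H: 8 × 427 = 3416
  Σ(formed) = 4124 kJ
ΔH = Σ(broken) − Σ(formed) = 3980 − 4124 = −144 kJ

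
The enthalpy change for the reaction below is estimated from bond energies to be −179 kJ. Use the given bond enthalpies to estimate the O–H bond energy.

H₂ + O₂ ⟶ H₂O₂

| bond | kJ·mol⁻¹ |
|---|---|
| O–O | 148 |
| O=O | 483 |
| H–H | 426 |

Let D be the O–H bond energy.
Σ(broken) = 1×426 + 1×483 = 909
Σ(formed) = 2×D + 1×148 = 148 + 2D
ΔH = Σ(broken) − Σ(formed) = (909) − (148 + 2D) = +761 − 2D
Setting this equal to −179 kJ gives 2D = 940, so D = 470 kJ/mol.

D(O–H) ≈ 470 kJ/mol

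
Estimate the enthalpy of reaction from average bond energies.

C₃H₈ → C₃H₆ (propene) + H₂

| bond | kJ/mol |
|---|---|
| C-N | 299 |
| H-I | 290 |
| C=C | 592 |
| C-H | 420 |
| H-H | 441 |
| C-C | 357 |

Bonds broken (reactants):
  C-C: 2 × 357 = 714
  C-H: 8 × 420 = 3360
  Σ(broken) = 4074 kJ
Bonds formed (products):
  C-C: 1 × 357 = 357
  C-H: 6 × 420 = 2520
  C=C: 1 × 592 = 592
  H-H: 1 × 441 = 441
  Σ(formed) = 3910 kJ
ΔH = Σ(broken) − Σ(formed) = 4074 − 3910 = +164 kJ

ΔH ≈ +164 kJ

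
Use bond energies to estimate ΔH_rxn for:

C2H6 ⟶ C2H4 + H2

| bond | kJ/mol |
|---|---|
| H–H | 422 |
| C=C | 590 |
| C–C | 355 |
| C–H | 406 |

ΔH ≈ +155 kJ

Bonds broken (reactants):
  C–C: 1 × 355 = 355
  C–H: 6 × 406 = 2436
  Σ(broken) = 2791 kJ
Bonds formed (products):
  C–H: 4 × 406 = 1624
  C=C: 1 × 590 = 590
  H–H: 1 × 422 = 422
  Σ(formed) = 2636 kJ
ΔH = Σ(broken) − Σ(formed) = 2791 − 2636 = +155 kJ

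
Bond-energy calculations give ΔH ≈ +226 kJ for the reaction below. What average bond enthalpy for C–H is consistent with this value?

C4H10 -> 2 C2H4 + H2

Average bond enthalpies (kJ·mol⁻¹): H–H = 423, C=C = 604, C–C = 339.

Let D be the C–H bond energy.
Σ(broken) = 3×339 + 10×D = 1017 + 10D
Σ(formed) = 8×D + 2×604 + 1×423 = 1631 + 8D
ΔH = Σ(broken) − Σ(formed) = (1017 + 10D) − (1631 + 8D) = −614 + 2D
Setting this equal to +226 kJ gives 2D = 840, so D = 420 kJ/mol.

D(C–H) ≈ 420 kJ/mol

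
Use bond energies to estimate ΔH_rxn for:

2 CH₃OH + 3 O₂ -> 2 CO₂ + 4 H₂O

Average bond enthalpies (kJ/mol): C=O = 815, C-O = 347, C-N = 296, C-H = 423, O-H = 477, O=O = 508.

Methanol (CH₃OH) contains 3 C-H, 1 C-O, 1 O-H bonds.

Bonds broken (reactants):
  C-H: 6 × 423 = 2538
  C-O: 2 × 347 = 694
  O-H: 2 × 477 = 954
  O=O: 3 × 508 = 1524
  Σ(broken) = 5710 kJ
Bonds formed (products):
  C=O: 4 × 815 = 3260
  O-H: 8 × 477 = 3816
  Σ(formed) = 7076 kJ
ΔH = Σ(broken) − Σ(formed) = 5710 − 7076 = −1366 kJ

ΔH ≈ −1366 kJ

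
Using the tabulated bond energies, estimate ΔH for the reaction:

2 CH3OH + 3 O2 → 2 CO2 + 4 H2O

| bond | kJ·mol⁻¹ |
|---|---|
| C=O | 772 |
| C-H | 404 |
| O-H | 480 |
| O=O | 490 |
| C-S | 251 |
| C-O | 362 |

ΔH ≈ −1350 kJ

Bonds broken (reactants):
  C-H: 6 × 404 = 2424
  C-O: 2 × 362 = 724
  O-H: 2 × 480 = 960
  O=O: 3 × 490 = 1470
  Σ(broken) = 5578 kJ
Bonds formed (products):
  C=O: 4 × 772 = 3088
  O-H: 8 × 480 = 3840
  Σ(formed) = 6928 kJ
ΔH = Σ(broken) − Σ(formed) = 5578 − 6928 = −1350 kJ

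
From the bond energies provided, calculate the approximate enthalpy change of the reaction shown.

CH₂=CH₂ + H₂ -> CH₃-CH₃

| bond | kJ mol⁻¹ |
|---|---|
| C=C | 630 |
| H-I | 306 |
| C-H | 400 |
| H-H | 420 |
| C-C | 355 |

ΔH ≈ −105 kJ

Bonds broken (reactants):
  C-H: 4 × 400 = 1600
  C=C: 1 × 630 = 630
  H-H: 1 × 420 = 420
  Σ(broken) = 2650 kJ
Bonds formed (products):
  C-C: 1 × 355 = 355
  C-H: 6 × 400 = 2400
  Σ(formed) = 2755 kJ
ΔH = Σ(broken) − Σ(formed) = 2650 − 2755 = −105 kJ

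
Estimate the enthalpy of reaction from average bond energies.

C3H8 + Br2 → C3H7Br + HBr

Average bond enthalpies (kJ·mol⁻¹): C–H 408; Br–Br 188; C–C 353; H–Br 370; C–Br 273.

Bonds broken (reactants):
  Br–Br: 1 × 188 = 188
  C–C: 2 × 353 = 706
  C–H: 8 × 408 = 3264
  Σ(broken) = 4158 kJ
Bonds formed (products):
  C–Br: 1 × 273 = 273
  C–C: 2 × 353 = 706
  C–H: 7 × 408 = 2856
  H–Br: 1 × 370 = 370
  Σ(formed) = 4205 kJ
ΔH = Σ(broken) − Σ(formed) = 4158 − 4205 = −47 kJ

ΔH ≈ −47 kJ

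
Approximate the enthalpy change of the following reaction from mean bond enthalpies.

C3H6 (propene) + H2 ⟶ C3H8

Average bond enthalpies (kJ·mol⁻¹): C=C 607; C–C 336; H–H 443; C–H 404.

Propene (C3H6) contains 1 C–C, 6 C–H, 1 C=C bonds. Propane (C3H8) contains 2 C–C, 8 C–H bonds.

Bonds broken (reactants):
  C–C: 1 × 336 = 336
  C–H: 6 × 404 = 2424
  C=C: 1 × 607 = 607
  H–H: 1 × 443 = 443
  Σ(broken) = 3810 kJ
Bonds formed (products):
  C–C: 2 × 336 = 672
  C–H: 8 × 404 = 3232
  Σ(formed) = 3904 kJ
ΔH = Σ(broken) − Σ(formed) = 3810 − 3904 = −94 kJ

ΔH ≈ −94 kJ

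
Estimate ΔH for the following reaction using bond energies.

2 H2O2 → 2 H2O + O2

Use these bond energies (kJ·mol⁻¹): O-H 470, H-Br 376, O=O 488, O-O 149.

Bonds broken (reactants):
  O-H: 4 × 470 = 1880
  O-O: 2 × 149 = 298
  Σ(broken) = 2178 kJ
Bonds formed (products):
  O-H: 4 × 470 = 1880
  O=O: 1 × 488 = 488
  Σ(formed) = 2368 kJ
ΔH = Σ(broken) − Σ(formed) = 2178 − 2368 = −190 kJ

ΔH ≈ −190 kJ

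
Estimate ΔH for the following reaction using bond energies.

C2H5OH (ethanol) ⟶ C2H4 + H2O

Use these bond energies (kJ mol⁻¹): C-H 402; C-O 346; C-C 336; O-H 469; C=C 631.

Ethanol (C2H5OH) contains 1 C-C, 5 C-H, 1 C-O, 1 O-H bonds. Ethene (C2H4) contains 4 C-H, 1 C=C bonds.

Bonds broken (reactants):
  C-C: 1 × 336 = 336
  C-H: 5 × 402 = 2010
  C-O: 1 × 346 = 346
  O-H: 1 × 469 = 469
  Σ(broken) = 3161 kJ
Bonds formed (products):
  C-H: 4 × 402 = 1608
  C=C: 1 × 631 = 631
  O-H: 2 × 469 = 938
  Σ(formed) = 3177 kJ
ΔH = Σ(broken) − Σ(formed) = 3161 − 3177 = −16 kJ

ΔH ≈ −16 kJ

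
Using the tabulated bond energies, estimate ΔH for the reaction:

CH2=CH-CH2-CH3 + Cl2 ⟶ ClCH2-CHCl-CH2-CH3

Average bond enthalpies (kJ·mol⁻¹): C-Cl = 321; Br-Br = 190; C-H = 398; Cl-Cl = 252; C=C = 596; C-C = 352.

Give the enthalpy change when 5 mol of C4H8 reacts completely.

ΔH = −730 kJ

Bonds broken (reactants):
  C-C: 2 × 352 = 704
  C-H: 8 × 398 = 3184
  C=C: 1 × 596 = 596
  Cl-Cl: 1 × 252 = 252
  Σ(broken) = 4736 kJ
Bonds formed (products):
  C-C: 3 × 352 = 1056
  C-Cl: 2 × 321 = 642
  C-H: 8 × 398 = 3184
  Σ(formed) = 4882 kJ
ΔH = Σ(broken) − Σ(formed) = 4736 − 4882 = −146 kJ
For 5× the reaction as written: 5 × (−146) = −730 kJ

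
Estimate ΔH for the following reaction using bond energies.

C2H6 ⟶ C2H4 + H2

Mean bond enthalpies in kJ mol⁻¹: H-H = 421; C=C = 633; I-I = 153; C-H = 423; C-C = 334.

Bonds broken (reactants):
  C-C: 1 × 334 = 334
  C-H: 6 × 423 = 2538
  Σ(broken) = 2872 kJ
Bonds formed (products):
  C-H: 4 × 423 = 1692
  C=C: 1 × 633 = 633
  H-H: 1 × 421 = 421
  Σ(formed) = 2746 kJ
ΔH = Σ(broken) − Σ(formed) = 2872 − 2746 = +126 kJ

ΔH ≈ +126 kJ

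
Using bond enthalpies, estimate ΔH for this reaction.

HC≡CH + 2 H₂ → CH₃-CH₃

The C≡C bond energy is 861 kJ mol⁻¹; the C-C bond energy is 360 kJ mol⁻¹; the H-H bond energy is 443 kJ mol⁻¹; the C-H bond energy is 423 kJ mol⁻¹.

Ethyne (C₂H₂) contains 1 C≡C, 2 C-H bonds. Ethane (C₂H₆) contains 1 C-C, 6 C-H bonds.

Bonds broken (reactants):
  C≡C: 1 × 861 = 861
  C-H: 2 × 423 = 846
  H-H: 2 × 443 = 886
  Σ(broken) = 2593 kJ
Bonds formed (products):
  C-C: 1 × 360 = 360
  C-H: 6 × 423 = 2538
  Σ(formed) = 2898 kJ
ΔH = Σ(broken) − Σ(formed) = 2593 − 2898 = −305 kJ

ΔH ≈ −305 kJ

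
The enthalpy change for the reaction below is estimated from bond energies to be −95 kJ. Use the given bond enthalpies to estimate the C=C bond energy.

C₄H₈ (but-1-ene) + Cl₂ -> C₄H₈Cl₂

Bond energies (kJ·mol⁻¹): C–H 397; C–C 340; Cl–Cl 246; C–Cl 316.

Let D be the C=C bond energy.
Σ(broken) = 2×340 + 8×397 + 1×D + 1×246 = 4102 + D
Σ(formed) = 3×340 + 2×316 + 8×397 = 4828
ΔH = Σ(broken) − Σ(formed) = (4102 + D) − (4828) = −726 + D
Setting this equal to −95 kJ gives D = 631 kJ/mol.

D(C=C) ≈ 631 kJ/mol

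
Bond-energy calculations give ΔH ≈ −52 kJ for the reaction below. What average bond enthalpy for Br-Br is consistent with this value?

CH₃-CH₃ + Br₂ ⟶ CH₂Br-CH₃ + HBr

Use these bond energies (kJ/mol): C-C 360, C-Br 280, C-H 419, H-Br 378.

D(Br-Br) ≈ 187 kJ/mol

Let D be the Br-Br bond energy.
Σ(broken) = 1×D + 1×360 + 6×419 = 2874 + D
Σ(formed) = 1×280 + 1×360 + 5×419 + 1×378 = 3113
ΔH = Σ(broken) − Σ(formed) = (2874 + D) − (3113) = −239 + D
Setting this equal to −52 kJ gives D = 187 kJ/mol.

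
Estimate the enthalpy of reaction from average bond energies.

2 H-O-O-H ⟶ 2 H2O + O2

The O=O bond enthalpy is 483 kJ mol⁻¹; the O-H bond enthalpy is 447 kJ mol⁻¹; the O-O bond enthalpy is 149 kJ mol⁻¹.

ΔH ≈ −185 kJ

Bonds broken (reactants):
  O-H: 4 × 447 = 1788
  O-O: 2 × 149 = 298
  Σ(broken) = 2086 kJ
Bonds formed (products):
  O-H: 4 × 447 = 1788
  O=O: 1 × 483 = 483
  Σ(formed) = 2271 kJ
ΔH = Σ(broken) − Σ(formed) = 2086 − 2271 = −185 kJ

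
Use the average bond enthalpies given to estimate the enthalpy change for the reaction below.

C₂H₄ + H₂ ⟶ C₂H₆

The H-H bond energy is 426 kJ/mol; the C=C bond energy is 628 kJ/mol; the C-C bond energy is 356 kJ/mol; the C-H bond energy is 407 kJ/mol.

ΔH ≈ −116 kJ

Bonds broken (reactants):
  C-H: 4 × 407 = 1628
  C=C: 1 × 628 = 628
  H-H: 1 × 426 = 426
  Σ(broken) = 2682 kJ
Bonds formed (products):
  C-C: 1 × 356 = 356
  C-H: 6 × 407 = 2442
  Σ(formed) = 2798 kJ
ΔH = Σ(broken) − Σ(formed) = 2682 − 2798 = −116 kJ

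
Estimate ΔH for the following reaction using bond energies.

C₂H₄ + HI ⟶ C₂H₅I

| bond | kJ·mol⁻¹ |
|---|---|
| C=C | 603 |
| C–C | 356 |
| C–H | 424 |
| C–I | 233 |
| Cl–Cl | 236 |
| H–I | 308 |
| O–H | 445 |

Bonds broken (reactants):
  C–H: 4 × 424 = 1696
  C=C: 1 × 603 = 603
  H–I: 1 × 308 = 308
  Σ(broken) = 2607 kJ
Bonds formed (products):
  C–C: 1 × 356 = 356
  C–H: 5 × 424 = 2120
  C–I: 1 × 233 = 233
  Σ(formed) = 2709 kJ
ΔH = Σ(broken) − Σ(formed) = 2607 − 2709 = −102 kJ

ΔH ≈ −102 kJ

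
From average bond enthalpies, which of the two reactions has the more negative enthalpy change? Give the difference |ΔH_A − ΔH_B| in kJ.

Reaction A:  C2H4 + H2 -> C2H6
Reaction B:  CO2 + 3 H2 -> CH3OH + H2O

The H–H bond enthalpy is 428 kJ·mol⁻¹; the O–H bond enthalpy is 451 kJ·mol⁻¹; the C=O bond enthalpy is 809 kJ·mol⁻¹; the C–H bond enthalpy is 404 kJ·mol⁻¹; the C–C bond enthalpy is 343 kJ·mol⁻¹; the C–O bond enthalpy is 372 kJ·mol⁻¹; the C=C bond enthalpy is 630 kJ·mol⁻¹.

Reaction A, by 58 kJ

Reaction A:
  Bonds broken (reactants):
    C–H: 4 × 404 = 1616
    C=C: 1 × 630 = 630
    H–H: 1 × 428 = 428
    Σ(broken) = 2674 kJ
  Bonds formed (products):
    C–C: 1 × 343 = 343
    C–H: 6 × 404 = 2424
    Σ(formed) = 2767 kJ
  ΔH_A = 2674 − 2767 = −93 kJ
Reaction B:
  Bonds broken (reactants):
    C=O: 2 × 809 = 1618
    H–H: 3 × 428 = 1284
    Σ(broken) = 2902 kJ
  Bonds formed (products):
    C–H: 3 × 404 = 1212
    C–O: 1 × 372 = 372
    O–H: 3 × 451 = 1353
    Σ(formed) = 2937 kJ
  ΔH_B = 2902 − 2937 = −35 kJ
ΔH_A − ΔH_B = −58 kJ, so reaction A has the more negative ΔH; |ΔH_A − ΔH_B| = 58 kJ.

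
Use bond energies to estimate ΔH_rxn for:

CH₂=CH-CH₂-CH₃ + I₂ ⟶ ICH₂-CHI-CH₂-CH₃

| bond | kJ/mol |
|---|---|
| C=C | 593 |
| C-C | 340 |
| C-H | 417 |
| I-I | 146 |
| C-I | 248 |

ΔH ≈ −97 kJ

Bonds broken (reactants):
  C-C: 2 × 340 = 680
  C-H: 8 × 417 = 3336
  C=C: 1 × 593 = 593
  I-I: 1 × 146 = 146
  Σ(broken) = 4755 kJ
Bonds formed (products):
  C-C: 3 × 340 = 1020
  C-H: 8 × 417 = 3336
  C-I: 2 × 248 = 496
  Σ(formed) = 4852 kJ
ΔH = Σ(broken) − Σ(formed) = 4755 − 4852 = −97 kJ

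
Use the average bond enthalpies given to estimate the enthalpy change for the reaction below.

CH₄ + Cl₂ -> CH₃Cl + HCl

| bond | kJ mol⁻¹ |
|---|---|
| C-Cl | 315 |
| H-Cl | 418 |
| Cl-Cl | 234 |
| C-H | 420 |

Bonds broken (reactants):
  C-H: 4 × 420 = 1680
  Cl-Cl: 1 × 234 = 234
  Σ(broken) = 1914 kJ
Bonds formed (products):
  C-Cl: 1 × 315 = 315
  C-H: 3 × 420 = 1260
  H-Cl: 1 × 418 = 418
  Σ(formed) = 1993 kJ
ΔH = Σ(broken) − Σ(formed) = 1914 − 1993 = −79 kJ

ΔH ≈ −79 kJ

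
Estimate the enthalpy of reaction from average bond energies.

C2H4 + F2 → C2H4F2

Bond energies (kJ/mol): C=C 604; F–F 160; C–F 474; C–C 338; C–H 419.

ΔH ≈ −522 kJ

Bonds broken (reactants):
  C–H: 4 × 419 = 1676
  C=C: 1 × 604 = 604
  F–F: 1 × 160 = 160
  Σ(broken) = 2440 kJ
Bonds formed (products):
  C–C: 1 × 338 = 338
  C–F: 2 × 474 = 948
  C–H: 4 × 419 = 1676
  Σ(formed) = 2962 kJ
ΔH = Σ(broken) − Σ(formed) = 2440 − 2962 = −522 kJ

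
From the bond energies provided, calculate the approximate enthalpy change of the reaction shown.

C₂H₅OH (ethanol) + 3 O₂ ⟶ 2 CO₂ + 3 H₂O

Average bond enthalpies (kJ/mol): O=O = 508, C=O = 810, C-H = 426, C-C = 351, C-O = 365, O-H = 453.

Bonds broken (reactants):
  C-C: 1 × 351 = 351
  C-H: 5 × 426 = 2130
  C-O: 1 × 365 = 365
  O-H: 1 × 453 = 453
  O=O: 3 × 508 = 1524
  Σ(broken) = 4823 kJ
Bonds formed (products):
  C=O: 4 × 810 = 3240
  O-H: 6 × 453 = 2718
  Σ(formed) = 5958 kJ
ΔH = Σ(broken) − Σ(formed) = 4823 − 5958 = −1135 kJ

ΔH ≈ −1135 kJ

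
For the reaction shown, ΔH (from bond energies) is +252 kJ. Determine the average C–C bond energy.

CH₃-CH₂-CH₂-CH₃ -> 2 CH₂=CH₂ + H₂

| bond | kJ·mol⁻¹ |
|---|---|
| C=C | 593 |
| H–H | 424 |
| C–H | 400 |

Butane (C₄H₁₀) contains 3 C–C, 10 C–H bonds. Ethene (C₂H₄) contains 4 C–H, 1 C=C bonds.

D(C–C) ≈ 354 kJ/mol

Let D be the C–C bond energy.
Σ(broken) = 3×D + 10×400 = 4000 + 3D
Σ(formed) = 8×400 + 2×593 + 1×424 = 4810
ΔH = Σ(broken) − Σ(formed) = (4000 + 3D) − (4810) = −810 + 3D
Setting this equal to +252 kJ gives 3D = 1062, so D = 354 kJ/mol.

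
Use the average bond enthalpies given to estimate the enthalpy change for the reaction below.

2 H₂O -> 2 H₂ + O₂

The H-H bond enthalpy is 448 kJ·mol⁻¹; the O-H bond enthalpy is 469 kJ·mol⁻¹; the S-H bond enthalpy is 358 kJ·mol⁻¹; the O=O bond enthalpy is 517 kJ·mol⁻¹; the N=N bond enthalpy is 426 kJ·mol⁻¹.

ΔH ≈ +463 kJ

Bonds broken (reactants):
  O-H: 4 × 469 = 1876
  Σ(broken) = 1876 kJ
Bonds formed (products):
  H-H: 2 × 448 = 896
  O=O: 1 × 517 = 517
  Σ(formed) = 1413 kJ
ΔH = Σ(broken) − Σ(formed) = 1876 − 1413 = +463 kJ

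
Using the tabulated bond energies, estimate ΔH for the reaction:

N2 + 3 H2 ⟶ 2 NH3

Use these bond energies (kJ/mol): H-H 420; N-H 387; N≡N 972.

ΔH ≈ −90 kJ

Bonds broken (reactants):
  H-H: 3 × 420 = 1260
  N≡N: 1 × 972 = 972
  Σ(broken) = 2232 kJ
Bonds formed (products):
  N-H: 6 × 387 = 2322
  Σ(formed) = 2322 kJ
ΔH = Σ(broken) − Σ(formed) = 2232 − 2322 = −90 kJ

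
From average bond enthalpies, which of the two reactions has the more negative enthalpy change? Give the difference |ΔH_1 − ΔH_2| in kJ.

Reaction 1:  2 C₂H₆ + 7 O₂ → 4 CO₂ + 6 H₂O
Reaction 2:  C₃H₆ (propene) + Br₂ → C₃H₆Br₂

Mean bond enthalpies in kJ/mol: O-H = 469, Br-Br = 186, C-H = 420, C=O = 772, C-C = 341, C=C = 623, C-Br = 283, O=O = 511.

Reaction 1:
  Bonds broken (reactants):
    C-C: 2 × 341 = 682
    C-H: 12 × 420 = 5040
    O=O: 7 × 511 = 3577
    Σ(broken) = 9299 kJ
  Bonds formed (products):
    C=O: 8 × 772 = 6176
    O-H: 12 × 469 = 5628
    Σ(formed) = 11804 kJ
  ΔH_1 = 9299 − 11804 = −2505 kJ
Reaction 2:
  Bonds broken (reactants):
    Br-Br: 1 × 186 = 186
    C-C: 1 × 341 = 341
    C-H: 6 × 420 = 2520
    C=C: 1 × 623 = 623
    Σ(broken) = 3670 kJ
  Bonds formed (products):
    C-Br: 2 × 283 = 566
    C-C: 2 × 341 = 682
    C-H: 6 × 420 = 2520
    Σ(formed) = 3768 kJ
  ΔH_2 = 3670 − 3768 = −98 kJ
ΔH_1 − ΔH_2 = −2407 kJ, so reaction 1 has the more negative ΔH; |ΔH_1 − ΔH_2| = 2407 kJ.

Reaction 1, by 2407 kJ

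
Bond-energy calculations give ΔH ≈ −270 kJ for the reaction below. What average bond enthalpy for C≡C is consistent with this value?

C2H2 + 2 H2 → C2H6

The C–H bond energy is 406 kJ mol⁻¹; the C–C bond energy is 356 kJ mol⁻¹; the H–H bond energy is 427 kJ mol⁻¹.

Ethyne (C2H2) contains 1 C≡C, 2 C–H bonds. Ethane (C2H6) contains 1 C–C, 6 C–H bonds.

D(C≡C) ≈ 856 kJ/mol

Let D be the C≡C bond energy.
Σ(broken) = 1×D + 2×406 + 2×427 = 1666 + D
Σ(formed) = 1×356 + 6×406 = 2792
ΔH = Σ(broken) − Σ(formed) = (1666 + D) − (2792) = −1126 + D
Setting this equal to −270 kJ gives D = 856 kJ/mol.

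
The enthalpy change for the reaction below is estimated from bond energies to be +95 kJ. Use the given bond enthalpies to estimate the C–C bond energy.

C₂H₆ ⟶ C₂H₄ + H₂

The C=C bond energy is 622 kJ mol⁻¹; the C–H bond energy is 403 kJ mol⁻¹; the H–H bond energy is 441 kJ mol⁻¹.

D(C–C) ≈ 352 kJ/mol

Let D be the C–C bond energy.
Σ(broken) = 1×D + 6×403 = 2418 + D
Σ(formed) = 4×403 + 1×622 + 1×441 = 2675
ΔH = Σ(broken) − Σ(formed) = (2418 + D) − (2675) = −257 + D
Setting this equal to +95 kJ gives D = 352 kJ/mol.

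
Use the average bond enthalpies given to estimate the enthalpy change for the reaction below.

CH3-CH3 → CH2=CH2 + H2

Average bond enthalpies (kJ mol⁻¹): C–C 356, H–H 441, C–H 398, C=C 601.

Bonds broken (reactants):
  C–C: 1 × 356 = 356
  C–H: 6 × 398 = 2388
  Σ(broken) = 2744 kJ
Bonds formed (products):
  C–H: 4 × 398 = 1592
  C=C: 1 × 601 = 601
  H–H: 1 × 441 = 441
  Σ(formed) = 2634 kJ
ΔH = Σ(broken) − Σ(formed) = 2744 − 2634 = +110 kJ

ΔH ≈ +110 kJ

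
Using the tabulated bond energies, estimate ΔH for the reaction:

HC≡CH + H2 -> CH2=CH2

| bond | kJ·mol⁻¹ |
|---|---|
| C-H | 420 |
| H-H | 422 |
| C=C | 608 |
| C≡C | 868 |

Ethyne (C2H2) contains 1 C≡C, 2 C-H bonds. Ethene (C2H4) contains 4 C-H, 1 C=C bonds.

ΔH ≈ −158 kJ

Bonds broken (reactants):
  C≡C: 1 × 868 = 868
  C-H: 2 × 420 = 840
  H-H: 1 × 422 = 422
  Σ(broken) = 2130 kJ
Bonds formed (products):
  C-H: 4 × 420 = 1680
  C=C: 1 × 608 = 608
  Σ(formed) = 2288 kJ
ΔH = Σ(broken) − Σ(formed) = 2130 − 2288 = −158 kJ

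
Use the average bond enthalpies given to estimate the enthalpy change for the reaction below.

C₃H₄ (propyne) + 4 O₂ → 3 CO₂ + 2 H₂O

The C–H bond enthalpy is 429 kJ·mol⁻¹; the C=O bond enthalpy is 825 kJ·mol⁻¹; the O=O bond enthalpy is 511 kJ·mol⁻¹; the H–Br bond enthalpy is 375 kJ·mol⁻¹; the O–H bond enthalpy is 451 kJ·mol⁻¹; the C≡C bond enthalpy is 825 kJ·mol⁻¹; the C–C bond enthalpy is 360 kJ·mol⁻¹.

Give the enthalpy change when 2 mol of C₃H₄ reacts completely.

Bonds broken (reactants):
  C≡C: 1 × 825 = 825
  C–C: 1 × 360 = 360
  C–H: 4 × 429 = 1716
  O=O: 4 × 511 = 2044
  Σ(broken) = 4945 kJ
Bonds formed (products):
  C=O: 6 × 825 = 4950
  O–H: 4 × 451 = 1804
  Σ(formed) = 6754 kJ
ΔH = Σ(broken) − Σ(formed) = 4945 − 6754 = −1809 kJ
For 2× the reaction as written: 2 × (−1809) = −3618 kJ

ΔH = −3618 kJ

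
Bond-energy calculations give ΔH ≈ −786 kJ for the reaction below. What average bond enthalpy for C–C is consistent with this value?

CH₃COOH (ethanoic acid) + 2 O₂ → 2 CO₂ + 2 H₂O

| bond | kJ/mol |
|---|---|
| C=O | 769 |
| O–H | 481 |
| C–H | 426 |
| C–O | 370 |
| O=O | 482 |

D(C–C) ≈ 352 kJ/mol

Let D be the C–C bond energy.
Σ(broken) = 1×D + 3×426 + 1×370 + 1×769 + 1×481 + 2×482 = 3862 + D
Σ(formed) = 4×769 + 4×481 = 5000
ΔH = Σ(broken) − Σ(formed) = (3862 + D) − (5000) = −1138 + D
Setting this equal to −786 kJ gives D = 352 kJ/mol.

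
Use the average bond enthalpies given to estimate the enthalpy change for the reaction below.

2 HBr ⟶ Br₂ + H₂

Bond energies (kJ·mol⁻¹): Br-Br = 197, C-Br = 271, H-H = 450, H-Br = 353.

ΔH ≈ +59 kJ

Bonds broken (reactants):
  H-Br: 2 × 353 = 706
  Σ(broken) = 706 kJ
Bonds formed (products):
  Br-Br: 1 × 197 = 197
  H-H: 1 × 450 = 450
  Σ(formed) = 647 kJ
ΔH = Σ(broken) − Σ(formed) = 706 − 647 = +59 kJ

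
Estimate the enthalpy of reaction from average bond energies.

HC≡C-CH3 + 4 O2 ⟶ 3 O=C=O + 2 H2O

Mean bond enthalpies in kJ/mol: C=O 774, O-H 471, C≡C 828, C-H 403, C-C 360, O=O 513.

ΔH ≈ −1676 kJ

Bonds broken (reactants):
  C≡C: 1 × 828 = 828
  C-C: 1 × 360 = 360
  C-H: 4 × 403 = 1612
  O=O: 4 × 513 = 2052
  Σ(broken) = 4852 kJ
Bonds formed (products):
  C=O: 6 × 774 = 4644
  O-H: 4 × 471 = 1884
  Σ(formed) = 6528 kJ
ΔH = Σ(broken) − Σ(formed) = 4852 − 6528 = −1676 kJ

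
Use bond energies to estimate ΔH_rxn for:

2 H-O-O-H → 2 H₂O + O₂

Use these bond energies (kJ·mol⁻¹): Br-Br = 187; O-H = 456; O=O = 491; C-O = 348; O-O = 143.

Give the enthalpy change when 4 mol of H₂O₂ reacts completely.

ΔH = −410 kJ

Bonds broken (reactants):
  O-H: 4 × 456 = 1824
  O-O: 2 × 143 = 286
  Σ(broken) = 2110 kJ
Bonds formed (products):
  O-H: 4 × 456 = 1824
  O=O: 1 × 491 = 491
  Σ(formed) = 2315 kJ
ΔH = Σ(broken) − Σ(formed) = 2110 − 2315 = −205 kJ
For 2× the reaction as written: 2 × (−205) = −410 kJ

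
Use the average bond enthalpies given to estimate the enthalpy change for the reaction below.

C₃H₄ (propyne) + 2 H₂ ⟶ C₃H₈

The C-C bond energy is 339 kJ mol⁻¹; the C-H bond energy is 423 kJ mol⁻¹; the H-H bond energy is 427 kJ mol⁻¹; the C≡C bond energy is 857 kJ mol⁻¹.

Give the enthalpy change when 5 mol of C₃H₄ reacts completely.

Bonds broken (reactants):
  C≡C: 1 × 857 = 857
  C-C: 1 × 339 = 339
  C-H: 4 × 423 = 1692
  H-H: 2 × 427 = 854
  Σ(broken) = 3742 kJ
Bonds formed (products):
  C-C: 2 × 339 = 678
  C-H: 8 × 423 = 3384
  Σ(formed) = 4062 kJ
ΔH = Σ(broken) − Σ(formed) = 3742 − 4062 = −320 kJ
For 5× the reaction as written: 5 × (−320) = −1600 kJ

ΔH = −1600 kJ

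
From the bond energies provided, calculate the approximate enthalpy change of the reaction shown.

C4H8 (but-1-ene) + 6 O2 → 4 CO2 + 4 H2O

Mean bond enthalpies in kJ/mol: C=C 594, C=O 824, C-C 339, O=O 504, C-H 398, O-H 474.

Bonds broken (reactants):
  C-C: 2 × 339 = 678
  C-H: 8 × 398 = 3184
  C=C: 1 × 594 = 594
  O=O: 6 × 504 = 3024
  Σ(broken) = 7480 kJ
Bonds formed (products):
  C=O: 8 × 824 = 6592
  O-H: 8 × 474 = 3792
  Σ(formed) = 10384 kJ
ΔH = Σ(broken) − Σ(formed) = 7480 − 10384 = −2904 kJ

ΔH ≈ −2904 kJ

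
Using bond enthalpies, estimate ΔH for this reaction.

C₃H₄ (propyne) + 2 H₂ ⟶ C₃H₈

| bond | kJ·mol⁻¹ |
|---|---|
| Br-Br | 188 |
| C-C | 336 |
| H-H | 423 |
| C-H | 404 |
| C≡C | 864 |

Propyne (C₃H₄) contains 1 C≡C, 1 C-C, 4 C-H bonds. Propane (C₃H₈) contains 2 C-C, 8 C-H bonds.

ΔH ≈ −242 kJ

Bonds broken (reactants):
  C≡C: 1 × 864 = 864
  C-C: 1 × 336 = 336
  C-H: 4 × 404 = 1616
  H-H: 2 × 423 = 846
  Σ(broken) = 3662 kJ
Bonds formed (products):
  C-C: 2 × 336 = 672
  C-H: 8 × 404 = 3232
  Σ(formed) = 3904 kJ
ΔH = Σ(broken) − Σ(formed) = 3662 − 3904 = −242 kJ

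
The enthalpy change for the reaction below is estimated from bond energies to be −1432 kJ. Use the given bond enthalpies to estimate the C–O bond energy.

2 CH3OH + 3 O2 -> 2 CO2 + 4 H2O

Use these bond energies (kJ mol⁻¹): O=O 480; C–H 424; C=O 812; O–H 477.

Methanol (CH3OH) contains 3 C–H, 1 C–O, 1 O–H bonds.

D(C–O) ≈ 347 kJ/mol

Let D be the C–O bond energy.
Σ(broken) = 6×424 + 2×D + 2×477 + 3×480 = 4938 + 2D
Σ(formed) = 4×812 + 8×477 = 7064
ΔH = Σ(broken) − Σ(formed) = (4938 + 2D) − (7064) = −2126 + 2D
Setting this equal to −1432 kJ gives 2D = 694, so D = 347 kJ/mol.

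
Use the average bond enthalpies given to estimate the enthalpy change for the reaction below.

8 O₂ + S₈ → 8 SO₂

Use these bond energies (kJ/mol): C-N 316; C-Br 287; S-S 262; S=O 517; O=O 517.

ΔH ≈ −2040 kJ

Bonds broken (reactants):
  O=O: 8 × 517 = 4136
  S-S: 8 × 262 = 2096
  Σ(broken) = 6232 kJ
Bonds formed (products):
  S=O: 16 × 517 = 8272
  Σ(formed) = 8272 kJ
ΔH = Σ(broken) − Σ(formed) = 6232 − 8272 = −2040 kJ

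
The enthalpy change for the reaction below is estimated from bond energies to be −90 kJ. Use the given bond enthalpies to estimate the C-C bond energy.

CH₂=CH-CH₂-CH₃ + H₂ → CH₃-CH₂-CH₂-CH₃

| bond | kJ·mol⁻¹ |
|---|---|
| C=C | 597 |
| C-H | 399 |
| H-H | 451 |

D(C-C) ≈ 340 kJ/mol

Let D be the C-C bond energy.
Σ(broken) = 2×D + 8×399 + 1×597 + 1×451 = 4240 + 2D
Σ(formed) = 3×D + 10×399 = 3990 + 3D
ΔH = Σ(broken) − Σ(formed) = (4240 + 2D) − (3990 + 3D) = +250 − D
Setting this equal to −90 kJ gives D = 340 kJ/mol.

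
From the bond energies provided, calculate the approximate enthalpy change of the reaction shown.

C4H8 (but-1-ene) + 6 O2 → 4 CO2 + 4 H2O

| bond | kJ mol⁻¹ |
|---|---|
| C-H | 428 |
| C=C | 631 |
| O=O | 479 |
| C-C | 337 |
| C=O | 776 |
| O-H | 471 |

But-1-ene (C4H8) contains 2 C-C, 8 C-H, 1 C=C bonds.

Bonds broken (reactants):
  C-C: 2 × 337 = 674
  C-H: 8 × 428 = 3424
  C=C: 1 × 631 = 631
  O=O: 6 × 479 = 2874
  Σ(broken) = 7603 kJ
Bonds formed (products):
  C=O: 8 × 776 = 6208
  O-H: 8 × 471 = 3768
  Σ(formed) = 9976 kJ
ΔH = Σ(broken) − Σ(formed) = 7603 − 9976 = −2373 kJ

ΔH ≈ −2373 kJ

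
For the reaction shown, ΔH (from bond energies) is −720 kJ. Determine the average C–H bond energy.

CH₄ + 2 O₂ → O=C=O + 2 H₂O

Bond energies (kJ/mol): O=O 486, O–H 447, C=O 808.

D(C–H) ≈ 428 kJ/mol

Let D be the C–H bond energy.
Σ(broken) = 4×D + 2×486 = 972 + 4D
Σ(formed) = 2×808 + 4×447 = 3404
ΔH = Σ(broken) − Σ(formed) = (972 + 4D) − (3404) = −2432 + 4D
Setting this equal to −720 kJ gives 4D = 1712, so D = 428 kJ/mol.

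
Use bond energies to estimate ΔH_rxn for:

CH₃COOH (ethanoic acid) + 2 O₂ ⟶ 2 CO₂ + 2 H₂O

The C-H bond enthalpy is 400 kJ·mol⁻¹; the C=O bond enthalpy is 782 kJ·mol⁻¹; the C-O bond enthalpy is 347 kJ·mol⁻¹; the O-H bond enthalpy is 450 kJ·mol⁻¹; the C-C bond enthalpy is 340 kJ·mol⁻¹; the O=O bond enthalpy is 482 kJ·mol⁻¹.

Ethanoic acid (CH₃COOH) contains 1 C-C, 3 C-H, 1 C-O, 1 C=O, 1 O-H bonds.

ΔH ≈ −845 kJ

Bonds broken (reactants):
  C-C: 1 × 340 = 340
  C-H: 3 × 400 = 1200
  C-O: 1 × 347 = 347
  C=O: 1 × 782 = 782
  O-H: 1 × 450 = 450
  O=O: 2 × 482 = 964
  Σ(broken) = 4083 kJ
Bonds formed (products):
  C=O: 4 × 782 = 3128
  O-H: 4 × 450 = 1800
  Σ(formed) = 4928 kJ
ΔH = Σ(broken) − Σ(formed) = 4083 − 4928 = −845 kJ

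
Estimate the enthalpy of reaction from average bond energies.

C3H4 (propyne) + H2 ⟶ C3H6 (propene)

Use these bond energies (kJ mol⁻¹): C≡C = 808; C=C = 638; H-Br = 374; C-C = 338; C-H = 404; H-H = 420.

ΔH ≈ −218 kJ

Bonds broken (reactants):
  C≡C: 1 × 808 = 808
  C-C: 1 × 338 = 338
  C-H: 4 × 404 = 1616
  H-H: 1 × 420 = 420
  Σ(broken) = 3182 kJ
Bonds formed (products):
  C-C: 1 × 338 = 338
  C-H: 6 × 404 = 2424
  C=C: 1 × 638 = 638
  Σ(formed) = 3400 kJ
ΔH = Σ(broken) − Σ(formed) = 3182 − 3400 = −218 kJ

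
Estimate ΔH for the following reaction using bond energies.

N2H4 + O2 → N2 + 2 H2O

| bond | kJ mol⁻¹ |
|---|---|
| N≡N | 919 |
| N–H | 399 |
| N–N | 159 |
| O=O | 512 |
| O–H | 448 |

ΔH ≈ −444 kJ

Bonds broken (reactants):
  N–H: 4 × 399 = 1596
  N–N: 1 × 159 = 159
  O=O: 1 × 512 = 512
  Σ(broken) = 2267 kJ
Bonds formed (products):
  N≡N: 1 × 919 = 919
  O–H: 4 × 448 = 1792
  Σ(formed) = 2711 kJ
ΔH = Σ(broken) − Σ(formed) = 2267 − 2711 = −444 kJ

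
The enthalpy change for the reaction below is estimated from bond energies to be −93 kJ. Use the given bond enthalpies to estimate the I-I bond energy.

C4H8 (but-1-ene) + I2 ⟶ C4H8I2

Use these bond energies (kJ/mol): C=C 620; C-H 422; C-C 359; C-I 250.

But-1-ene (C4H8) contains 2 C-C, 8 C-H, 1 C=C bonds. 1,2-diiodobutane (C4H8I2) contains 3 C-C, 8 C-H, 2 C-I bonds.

Let D be the I-I bond energy.
Σ(broken) = 2×359 + 8×422 + 1×620 + 1×D = 4714 + D
Σ(formed) = 3×359 + 8×422 + 2×250 = 4953
ΔH = Σ(broken) − Σ(formed) = (4714 + D) − (4953) = −239 + D
Setting this equal to −93 kJ gives D = 146 kJ/mol.

D(I-I) ≈ 146 kJ/mol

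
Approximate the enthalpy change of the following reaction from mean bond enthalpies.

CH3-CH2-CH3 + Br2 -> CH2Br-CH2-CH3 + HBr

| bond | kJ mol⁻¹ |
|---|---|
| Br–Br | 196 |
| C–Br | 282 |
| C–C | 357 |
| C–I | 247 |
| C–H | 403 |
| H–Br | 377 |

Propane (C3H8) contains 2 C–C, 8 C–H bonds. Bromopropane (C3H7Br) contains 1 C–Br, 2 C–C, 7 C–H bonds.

ΔH ≈ −60 kJ

Bonds broken (reactants):
  Br–Br: 1 × 196 = 196
  C–C: 2 × 357 = 714
  C–H: 8 × 403 = 3224
  Σ(broken) = 4134 kJ
Bonds formed (products):
  C–Br: 1 × 282 = 282
  C–C: 2 × 357 = 714
  C–H: 7 × 403 = 2821
  H–Br: 1 × 377 = 377
  Σ(formed) = 4194 kJ
ΔH = Σ(broken) − Σ(formed) = 4134 − 4194 = −60 kJ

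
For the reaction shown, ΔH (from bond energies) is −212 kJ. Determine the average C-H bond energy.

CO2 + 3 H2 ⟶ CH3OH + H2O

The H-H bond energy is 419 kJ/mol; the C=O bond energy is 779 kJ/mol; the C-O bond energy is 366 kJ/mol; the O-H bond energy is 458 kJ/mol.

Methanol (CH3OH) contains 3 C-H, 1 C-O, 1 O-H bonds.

D(C-H) ≈ 429 kJ/mol

Let D be the C-H bond energy.
Σ(broken) = 2×779 + 3×419 = 2815
Σ(formed) = 3×D + 1×366 + 3×458 = 1740 + 3D
ΔH = Σ(broken) − Σ(formed) = (2815) − (1740 + 3D) = +1075 − 3D
Setting this equal to −212 kJ gives 3D = 1287, so D = 429 kJ/mol.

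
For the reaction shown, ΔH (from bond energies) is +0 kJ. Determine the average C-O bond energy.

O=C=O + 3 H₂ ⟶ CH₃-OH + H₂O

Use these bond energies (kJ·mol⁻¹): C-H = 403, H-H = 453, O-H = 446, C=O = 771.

Let D be the C-O bond energy.
Σ(broken) = 2×771 + 3×453 = 2901
Σ(formed) = 3×403 + 1×D + 3×446 = 2547 + D
ΔH = Σ(broken) − Σ(formed) = (2901) − (2547 + D) = +354 − D
Setting this equal to +0 kJ gives D = 354 kJ/mol.

D(C-O) ≈ 354 kJ/mol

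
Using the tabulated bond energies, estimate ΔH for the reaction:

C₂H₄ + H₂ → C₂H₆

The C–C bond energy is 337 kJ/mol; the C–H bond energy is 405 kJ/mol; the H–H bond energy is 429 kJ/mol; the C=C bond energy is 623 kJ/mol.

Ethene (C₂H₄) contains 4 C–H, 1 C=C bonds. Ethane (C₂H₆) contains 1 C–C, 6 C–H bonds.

Bonds broken (reactants):
  C–H: 4 × 405 = 1620
  C=C: 1 × 623 = 623
  H–H: 1 × 429 = 429
  Σ(broken) = 2672 kJ
Bonds formed (products):
  C–C: 1 × 337 = 337
  C–H: 6 × 405 = 2430
  Σ(formed) = 2767 kJ
ΔH = Σ(broken) − Σ(formed) = 2672 − 2767 = −95 kJ

ΔH ≈ −95 kJ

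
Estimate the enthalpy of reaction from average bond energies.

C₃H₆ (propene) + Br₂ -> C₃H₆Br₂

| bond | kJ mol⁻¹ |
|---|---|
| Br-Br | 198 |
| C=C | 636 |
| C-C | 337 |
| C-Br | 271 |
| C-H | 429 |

Bonds broken (reactants):
  Br-Br: 1 × 198 = 198
  C-C: 1 × 337 = 337
  C-H: 6 × 429 = 2574
  C=C: 1 × 636 = 636
  Σ(broken) = 3745 kJ
Bonds formed (products):
  C-Br: 2 × 271 = 542
  C-C: 2 × 337 = 674
  C-H: 6 × 429 = 2574
  Σ(formed) = 3790 kJ
ΔH = Σ(broken) − Σ(formed) = 3745 − 3790 = −45 kJ

ΔH ≈ −45 kJ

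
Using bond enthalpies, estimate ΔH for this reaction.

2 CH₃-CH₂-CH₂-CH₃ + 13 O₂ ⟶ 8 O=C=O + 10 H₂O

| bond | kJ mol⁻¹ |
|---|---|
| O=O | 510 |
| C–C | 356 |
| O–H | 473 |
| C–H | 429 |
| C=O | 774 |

Bonds broken (reactants):
  C–C: 6 × 356 = 2136
  C–H: 20 × 429 = 8580
  O=O: 13 × 510 = 6630
  Σ(broken) = 17346 kJ
Bonds formed (products):
  C=O: 16 × 774 = 12384
  O–H: 20 × 473 = 9460
  Σ(formed) = 21844 kJ
ΔH = Σ(broken) − Σ(formed) = 17346 − 21844 = −4498 kJ

ΔH ≈ −4498 kJ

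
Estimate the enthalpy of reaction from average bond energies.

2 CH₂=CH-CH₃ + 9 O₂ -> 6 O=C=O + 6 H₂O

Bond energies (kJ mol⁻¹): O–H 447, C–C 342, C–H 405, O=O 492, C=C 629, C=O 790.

ΔH ≈ −3614 kJ

Bonds broken (reactants):
  C–C: 2 × 342 = 684
  C–H: 12 × 405 = 4860
  C=C: 2 × 629 = 1258
  O=O: 9 × 492 = 4428
  Σ(broken) = 11230 kJ
Bonds formed (products):
  C=O: 12 × 790 = 9480
  O–H: 12 × 447 = 5364
  Σ(formed) = 14844 kJ
ΔH = Σ(broken) − Σ(formed) = 11230 − 14844 = −3614 kJ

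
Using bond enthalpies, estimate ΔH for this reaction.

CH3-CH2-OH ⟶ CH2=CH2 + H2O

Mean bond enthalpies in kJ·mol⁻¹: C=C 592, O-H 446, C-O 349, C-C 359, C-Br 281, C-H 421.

Bonds broken (reactants):
  C-C: 1 × 359 = 359
  C-H: 5 × 421 = 2105
  C-O: 1 × 349 = 349
  O-H: 1 × 446 = 446
  Σ(broken) = 3259 kJ
Bonds formed (products):
  C-H: 4 × 421 = 1684
  C=C: 1 × 592 = 592
  O-H: 2 × 446 = 892
  Σ(formed) = 3168 kJ
ΔH = Σ(broken) − Σ(formed) = 3259 − 3168 = +91 kJ

ΔH ≈ +91 kJ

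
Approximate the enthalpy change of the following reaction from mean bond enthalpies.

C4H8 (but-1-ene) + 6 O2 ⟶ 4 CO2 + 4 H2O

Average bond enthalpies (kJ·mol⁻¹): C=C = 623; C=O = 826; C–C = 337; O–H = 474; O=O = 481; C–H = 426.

Bonds broken (reactants):
  C–C: 2 × 337 = 674
  C–H: 8 × 426 = 3408
  C=C: 1 × 623 = 623
  O=O: 6 × 481 = 2886
  Σ(broken) = 7591 kJ
Bonds formed (products):
  C=O: 8 × 826 = 6608
  O–H: 8 × 474 = 3792
  Σ(formed) = 10400 kJ
ΔH = Σ(broken) − Σ(formed) = 7591 − 10400 = −2809 kJ

ΔH ≈ −2809 kJ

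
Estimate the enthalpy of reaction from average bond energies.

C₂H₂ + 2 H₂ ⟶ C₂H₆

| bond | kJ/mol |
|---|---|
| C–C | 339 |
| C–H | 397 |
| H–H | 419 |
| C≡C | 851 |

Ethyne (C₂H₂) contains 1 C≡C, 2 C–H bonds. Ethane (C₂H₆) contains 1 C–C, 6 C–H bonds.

ΔH ≈ −238 kJ

Bonds broken (reactants):
  C≡C: 1 × 851 = 851
  C–H: 2 × 397 = 794
  H–H: 2 × 419 = 838
  Σ(broken) = 2483 kJ
Bonds formed (products):
  C–C: 1 × 339 = 339
  C–H: 6 × 397 = 2382
  Σ(formed) = 2721 kJ
ΔH = Σ(broken) − Σ(formed) = 2483 − 2721 = −238 kJ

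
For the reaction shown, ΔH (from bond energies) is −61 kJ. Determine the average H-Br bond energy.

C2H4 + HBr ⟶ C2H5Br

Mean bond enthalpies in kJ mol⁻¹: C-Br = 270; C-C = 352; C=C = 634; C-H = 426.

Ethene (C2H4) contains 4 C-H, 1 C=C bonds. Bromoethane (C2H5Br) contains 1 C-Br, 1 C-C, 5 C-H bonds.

Let D be the H-Br bond energy.
Σ(broken) = 4×426 + 1×634 + 1×D = 2338 + D
Σ(formed) = 1×270 + 1×352 + 5×426 = 2752
ΔH = Σ(broken) − Σ(formed) = (2338 + D) − (2752) = −414 + D
Setting this equal to −61 kJ gives D = 353 kJ/mol.

D(H-Br) ≈ 353 kJ/mol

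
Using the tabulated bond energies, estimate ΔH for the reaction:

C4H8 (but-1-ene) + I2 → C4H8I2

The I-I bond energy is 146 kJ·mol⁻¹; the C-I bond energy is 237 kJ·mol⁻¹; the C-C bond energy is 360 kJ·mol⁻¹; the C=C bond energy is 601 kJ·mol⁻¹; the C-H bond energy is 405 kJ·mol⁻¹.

ΔH ≈ −87 kJ

Bonds broken (reactants):
  C-C: 2 × 360 = 720
  C-H: 8 × 405 = 3240
  C=C: 1 × 601 = 601
  I-I: 1 × 146 = 146
  Σ(broken) = 4707 kJ
Bonds formed (products):
  C-C: 3 × 360 = 1080
  C-H: 8 × 405 = 3240
  C-I: 2 × 237 = 474
  Σ(formed) = 4794 kJ
ΔH = Σ(broken) − Σ(formed) = 4707 − 4794 = −87 kJ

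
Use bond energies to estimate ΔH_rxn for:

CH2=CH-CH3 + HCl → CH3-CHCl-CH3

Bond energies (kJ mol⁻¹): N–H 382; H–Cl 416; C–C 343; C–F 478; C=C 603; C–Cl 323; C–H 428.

Bonds broken (reactants):
  C–C: 1 × 343 = 343
  C–H: 6 × 428 = 2568
  C=C: 1 × 603 = 603
  H–Cl: 1 × 416 = 416
  Σ(broken) = 3930 kJ
Bonds formed (products):
  C–C: 2 × 343 = 686
  C–Cl: 1 × 323 = 323
  C–H: 7 × 428 = 2996
  Σ(formed) = 4005 kJ
ΔH = Σ(broken) − Σ(formed) = 3930 − 4005 = −75 kJ

ΔH ≈ −75 kJ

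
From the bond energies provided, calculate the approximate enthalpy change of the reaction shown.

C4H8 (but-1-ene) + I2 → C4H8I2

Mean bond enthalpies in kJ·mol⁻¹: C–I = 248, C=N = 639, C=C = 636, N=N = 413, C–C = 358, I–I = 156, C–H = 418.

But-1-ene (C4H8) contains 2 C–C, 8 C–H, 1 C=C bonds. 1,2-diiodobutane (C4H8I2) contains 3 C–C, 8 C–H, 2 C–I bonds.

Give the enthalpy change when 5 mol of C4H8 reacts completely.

ΔH = −310 kJ

Bonds broken (reactants):
  C–C: 2 × 358 = 716
  C–H: 8 × 418 = 3344
  C=C: 1 × 636 = 636
  I–I: 1 × 156 = 156
  Σ(broken) = 4852 kJ
Bonds formed (products):
  C–C: 3 × 358 = 1074
  C–H: 8 × 418 = 3344
  C–I: 2 × 248 = 496
  Σ(formed) = 4914 kJ
ΔH = Σ(broken) − Σ(formed) = 4852 − 4914 = −62 kJ
For 5× the reaction as written: 5 × (−62) = −310 kJ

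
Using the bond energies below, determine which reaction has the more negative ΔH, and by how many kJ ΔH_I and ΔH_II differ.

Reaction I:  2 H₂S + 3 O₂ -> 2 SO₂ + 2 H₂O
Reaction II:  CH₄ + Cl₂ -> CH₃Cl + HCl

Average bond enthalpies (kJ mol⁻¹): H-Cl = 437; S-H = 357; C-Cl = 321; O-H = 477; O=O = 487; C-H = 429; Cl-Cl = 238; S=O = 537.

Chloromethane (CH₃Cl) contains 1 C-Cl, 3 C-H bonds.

Reaction I, by 1076 kJ

Reaction I:
  Bonds broken (reactants):
    O=O: 3 × 487 = 1461
    S-H: 4 × 357 = 1428
    Σ(broken) = 2889 kJ
  Bonds formed (products):
    O-H: 4 × 477 = 1908
    S=O: 4 × 537 = 2148
    Σ(formed) = 4056 kJ
  ΔH_I = 2889 − 4056 = −1167 kJ
Reaction II:
  Bonds broken (reactants):
    C-H: 4 × 429 = 1716
    Cl-Cl: 1 × 238 = 238
    Σ(broken) = 1954 kJ
  Bonds formed (products):
    C-Cl: 1 × 321 = 321
    C-H: 3 × 429 = 1287
    H-Cl: 1 × 437 = 437
    Σ(formed) = 2045 kJ
  ΔH_II = 1954 − 2045 = −91 kJ
ΔH_I − ΔH_II = −1076 kJ, so reaction I has the more negative ΔH; |ΔH_I − ΔH_II| = 1076 kJ.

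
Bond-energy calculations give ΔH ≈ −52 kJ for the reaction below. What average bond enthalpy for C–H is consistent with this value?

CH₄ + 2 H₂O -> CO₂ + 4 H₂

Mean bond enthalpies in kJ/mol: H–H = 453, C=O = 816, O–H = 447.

D(C–H) ≈ 401 kJ/mol

Let D be the C–H bond energy.
Σ(broken) = 4×D + 4×447 = 1788 + 4D
Σ(formed) = 2×816 + 4×453 = 3444
ΔH = Σ(broken) − Σ(formed) = (1788 + 4D) − (3444) = −1656 + 4D
Setting this equal to −52 kJ gives 4D = 1604, so D = 401 kJ/mol.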